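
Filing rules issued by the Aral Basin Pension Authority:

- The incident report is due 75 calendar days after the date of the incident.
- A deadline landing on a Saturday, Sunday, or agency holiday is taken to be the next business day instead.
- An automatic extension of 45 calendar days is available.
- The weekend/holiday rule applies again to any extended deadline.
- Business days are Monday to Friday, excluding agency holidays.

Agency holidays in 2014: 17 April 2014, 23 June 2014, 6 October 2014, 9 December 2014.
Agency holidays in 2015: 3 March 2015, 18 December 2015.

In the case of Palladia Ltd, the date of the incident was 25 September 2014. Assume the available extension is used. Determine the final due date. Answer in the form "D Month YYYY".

26 January 2015

Adding 75 calendar days to 25 September 2014 gives 9 December 2014.
Because 9 December 2014 is a listed holiday, the deadline becomes 10 December 2014 (Wednesday).
Applying the 45-calendar-day extension: 10 December 2014 + 45 days = 24 January 2015.
Because 24 January 2015 is a Saturday, the deadline becomes 26 January 2015 (Monday).
So the filing is due 26 January 2015.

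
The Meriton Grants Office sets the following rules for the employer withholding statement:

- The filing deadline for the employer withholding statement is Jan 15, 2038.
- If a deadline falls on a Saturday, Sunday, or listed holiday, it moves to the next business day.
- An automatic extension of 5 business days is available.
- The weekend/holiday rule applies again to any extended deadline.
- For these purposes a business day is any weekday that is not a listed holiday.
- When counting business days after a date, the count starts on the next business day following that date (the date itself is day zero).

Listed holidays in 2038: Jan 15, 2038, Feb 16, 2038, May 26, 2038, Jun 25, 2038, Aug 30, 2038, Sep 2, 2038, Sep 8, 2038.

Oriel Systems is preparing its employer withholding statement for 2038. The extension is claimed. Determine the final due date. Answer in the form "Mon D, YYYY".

The stated deadline is Jan 15, 2038.
Jan 15, 2038 is a listed holiday, so it moves to the next business day, Jan 18, 2038 (Monday).
Counting 5 further business days from Jan 18, 2038 reaches Jan 25, 2038.
Jan 25, 2038 is a Monday and not a listed holiday, so it stands.
Deadline: Jan 25, 2038.

Jan 25, 2038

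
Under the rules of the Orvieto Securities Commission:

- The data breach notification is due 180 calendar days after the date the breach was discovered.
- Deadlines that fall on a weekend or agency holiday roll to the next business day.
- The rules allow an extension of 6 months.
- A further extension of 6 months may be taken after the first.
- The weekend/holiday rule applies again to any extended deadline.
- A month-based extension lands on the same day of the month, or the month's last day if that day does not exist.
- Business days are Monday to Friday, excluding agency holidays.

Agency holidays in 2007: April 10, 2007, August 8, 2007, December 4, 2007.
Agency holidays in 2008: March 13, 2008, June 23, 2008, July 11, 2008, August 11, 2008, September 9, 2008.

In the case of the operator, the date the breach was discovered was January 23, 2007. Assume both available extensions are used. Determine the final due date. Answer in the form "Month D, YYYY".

From January 23, 2007, 180 calendar days later is July 22, 2007.
July 22, 2007 is a Sunday, so it moves to the next business day, July 23, 2007 (Monday).
Applying the 6 months extension: 6 months after July 23, 2007 is January 23, 2008.
January 23, 2008 is a Wednesday and not a listed holiday, so it stands.
Applying the 6 months extension: 6 months after January 23, 2008 is July 23, 2008.
July 23, 2008 is a Wednesday and not a listed holiday, so it stands.
The final due date is July 23, 2008.

July 23, 2008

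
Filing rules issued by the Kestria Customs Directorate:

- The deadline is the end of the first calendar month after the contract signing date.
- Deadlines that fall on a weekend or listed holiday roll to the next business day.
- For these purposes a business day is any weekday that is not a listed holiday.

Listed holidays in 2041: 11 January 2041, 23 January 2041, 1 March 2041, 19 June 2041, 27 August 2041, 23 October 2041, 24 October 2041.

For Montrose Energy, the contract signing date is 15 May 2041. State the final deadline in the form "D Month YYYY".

1 month after 15 May 2041 is June 2041; that month ends on 30 June 2041.
30 June 2041 is a Sunday, so it moves to the next business day, 1 July 2041 (Monday).
The final due date is 1 July 2041.

1 July 2041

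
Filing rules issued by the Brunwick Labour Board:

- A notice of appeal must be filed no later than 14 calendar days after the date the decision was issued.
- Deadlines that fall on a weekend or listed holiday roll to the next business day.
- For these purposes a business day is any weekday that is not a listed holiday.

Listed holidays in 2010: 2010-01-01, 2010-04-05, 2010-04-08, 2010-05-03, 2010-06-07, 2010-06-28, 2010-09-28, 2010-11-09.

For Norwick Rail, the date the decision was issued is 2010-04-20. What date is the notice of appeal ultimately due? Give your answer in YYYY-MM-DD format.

Adding 14 calendar days to 2010-04-20 gives 2010-05-04.
2010-05-04 falls on a Tuesday, which is a business day, so no adjustment is needed.
Deadline: 2010-05-04.

2010-05-04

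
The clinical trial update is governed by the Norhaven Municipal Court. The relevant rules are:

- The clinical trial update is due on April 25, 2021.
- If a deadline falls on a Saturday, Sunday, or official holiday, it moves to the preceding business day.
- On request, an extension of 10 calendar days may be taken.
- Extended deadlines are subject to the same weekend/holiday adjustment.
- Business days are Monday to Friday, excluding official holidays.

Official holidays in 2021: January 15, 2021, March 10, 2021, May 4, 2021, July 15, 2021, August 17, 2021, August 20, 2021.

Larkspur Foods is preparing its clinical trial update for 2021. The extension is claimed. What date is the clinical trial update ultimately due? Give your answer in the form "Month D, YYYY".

May 3, 2021

The stated deadline is April 25, 2021.
April 25, 2021 is a Sunday; the preceding business day is April 23, 2021 (Friday).
With the 10-day extension, April 23, 2021 becomes May 3, 2021.
May 3, 2021 is a Monday and not a listed holiday, so it stands.
Deadline: May 3, 2021.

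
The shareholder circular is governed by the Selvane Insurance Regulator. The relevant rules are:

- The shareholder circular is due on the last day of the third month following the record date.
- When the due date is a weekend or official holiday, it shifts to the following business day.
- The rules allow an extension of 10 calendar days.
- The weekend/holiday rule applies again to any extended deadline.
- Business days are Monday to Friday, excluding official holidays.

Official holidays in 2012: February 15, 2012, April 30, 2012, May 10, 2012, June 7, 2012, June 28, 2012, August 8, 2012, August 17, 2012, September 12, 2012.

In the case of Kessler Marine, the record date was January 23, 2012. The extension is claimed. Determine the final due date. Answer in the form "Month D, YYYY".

May 11, 2012

The third month after January 23, 2012 is April 2012, whose last day is April 30, 2012.
Because April 30, 2012 is a listed holiday, the deadline becomes May 1, 2012 (Tuesday).
With the 10-day extension, May 1, 2012 becomes May 11, 2012.
May 11, 2012 falls on a Friday, which is a business day, so no adjustment is needed.
The final due date is May 11, 2012.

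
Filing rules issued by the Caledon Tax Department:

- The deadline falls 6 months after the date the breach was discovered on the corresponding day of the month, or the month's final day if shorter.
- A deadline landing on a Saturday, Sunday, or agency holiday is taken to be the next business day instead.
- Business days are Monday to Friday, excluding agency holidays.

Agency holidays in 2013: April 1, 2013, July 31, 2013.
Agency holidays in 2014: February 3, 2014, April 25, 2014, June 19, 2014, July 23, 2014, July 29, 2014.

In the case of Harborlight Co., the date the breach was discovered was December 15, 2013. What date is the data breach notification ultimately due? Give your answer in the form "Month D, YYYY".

June 16, 2014

Moving 6 months forward from December 15, 2013 on the corresponding day gives June 15, 2014.
June 15, 2014 is a Sunday; the next business day is June 16, 2014 (Monday).
Final deadline: June 16, 2014.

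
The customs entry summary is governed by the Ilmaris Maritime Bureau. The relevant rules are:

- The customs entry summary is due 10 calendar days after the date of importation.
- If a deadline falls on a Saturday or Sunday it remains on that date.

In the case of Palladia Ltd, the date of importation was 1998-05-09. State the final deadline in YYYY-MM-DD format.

Adding 10 calendar days to 1998-05-09 gives 1998-05-19.
No adjustment is made for weekends or holidays, so 1998-05-19 stands.
So the filing is due 1998-05-19.

1998-05-19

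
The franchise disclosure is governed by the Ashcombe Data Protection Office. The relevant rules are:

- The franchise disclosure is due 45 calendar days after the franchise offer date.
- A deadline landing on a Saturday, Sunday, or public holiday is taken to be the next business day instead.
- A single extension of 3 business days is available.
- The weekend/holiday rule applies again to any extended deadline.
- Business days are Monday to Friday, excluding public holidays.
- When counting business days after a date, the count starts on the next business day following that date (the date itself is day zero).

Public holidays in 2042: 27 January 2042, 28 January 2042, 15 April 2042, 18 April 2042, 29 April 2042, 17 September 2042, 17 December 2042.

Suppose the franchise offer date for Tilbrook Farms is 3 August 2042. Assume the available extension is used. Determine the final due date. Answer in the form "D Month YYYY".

23 September 2042

Trigger date 3 August 2042 + 45 calendar days = 17 September 2042.
17 September 2042 is a listed holiday; the next business day is 18 September 2042 (Thursday).
Counting 3 further business days from 18 September 2042 reaches 23 September 2042.
23 September 2042 is a Tuesday and not a listed holiday, so it stands.
The final due date is 23 September 2042.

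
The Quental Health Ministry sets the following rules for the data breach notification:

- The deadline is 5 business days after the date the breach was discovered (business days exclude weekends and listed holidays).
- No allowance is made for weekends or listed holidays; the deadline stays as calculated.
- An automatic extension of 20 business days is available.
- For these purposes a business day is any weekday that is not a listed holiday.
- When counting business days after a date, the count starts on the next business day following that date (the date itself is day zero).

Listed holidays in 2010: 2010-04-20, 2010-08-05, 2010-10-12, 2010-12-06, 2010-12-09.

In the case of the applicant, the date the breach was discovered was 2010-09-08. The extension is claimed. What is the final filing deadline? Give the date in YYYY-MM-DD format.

5 business days after 2010-09-08, excluding weekends and holidays, is 2010-09-15.
2010-09-15 falls on a Wednesday. The rules make no weekend/holiday allowance, so it remains 2010-09-15.
Applying the 20-business-day extension: 20 business days after 2010-09-15 is 2010-10-14.
2010-10-14 is a Thursday; no weekend or holiday adjustment applies.
Deadline: 2010-10-14.

2010-10-14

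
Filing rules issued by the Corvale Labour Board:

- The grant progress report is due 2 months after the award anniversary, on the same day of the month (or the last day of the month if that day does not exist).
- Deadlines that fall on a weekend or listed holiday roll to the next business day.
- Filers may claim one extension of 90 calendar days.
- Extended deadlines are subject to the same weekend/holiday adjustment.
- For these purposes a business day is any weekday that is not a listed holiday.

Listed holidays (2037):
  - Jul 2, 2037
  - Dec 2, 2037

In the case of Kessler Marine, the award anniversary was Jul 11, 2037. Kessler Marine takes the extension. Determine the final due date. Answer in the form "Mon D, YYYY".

2 months after Jul 11, 2037, on the same day of the month, is Sep 11, 2037.
Sep 11, 2037 falls on a Friday, which is a business day, so no adjustment is needed.
Applying the 90-calendar-day extension: Sep 11, 2037 + 90 days = Dec 10, 2037.
Dec 10, 2037 is a Thursday and not a listed holiday, so it stands.
Final deadline: Dec 10, 2037.

Dec 10, 2037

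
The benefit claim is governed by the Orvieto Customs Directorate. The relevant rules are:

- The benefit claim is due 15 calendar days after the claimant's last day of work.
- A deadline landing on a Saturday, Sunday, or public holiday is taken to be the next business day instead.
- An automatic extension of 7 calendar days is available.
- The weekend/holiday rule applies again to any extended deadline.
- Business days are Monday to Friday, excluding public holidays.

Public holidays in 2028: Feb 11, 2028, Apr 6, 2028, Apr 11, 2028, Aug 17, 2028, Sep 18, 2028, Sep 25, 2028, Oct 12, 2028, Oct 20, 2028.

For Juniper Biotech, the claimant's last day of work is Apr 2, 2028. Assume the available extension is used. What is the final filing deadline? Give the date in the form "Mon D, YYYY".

Trigger date Apr 2, 2028 + 15 calendar days = Apr 17, 2028.
Apr 17, 2028 is a Monday and not a listed holiday, so it stands.
With the 7-day extension, Apr 17, 2028 becomes Apr 24, 2028.
Apr 24, 2028 (Monday) is already a business day.
The final due date is Apr 24, 2028.

Apr 24, 2028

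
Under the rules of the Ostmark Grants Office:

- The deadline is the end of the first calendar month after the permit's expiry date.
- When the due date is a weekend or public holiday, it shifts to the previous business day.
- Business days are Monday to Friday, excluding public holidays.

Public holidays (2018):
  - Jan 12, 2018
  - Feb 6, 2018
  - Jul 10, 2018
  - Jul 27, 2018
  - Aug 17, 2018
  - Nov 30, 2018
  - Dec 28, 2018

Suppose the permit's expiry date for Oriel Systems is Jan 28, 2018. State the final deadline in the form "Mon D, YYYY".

Feb 28, 2018

1 month after Jan 28, 2018 is February 2018; that month ends on Feb 28, 2018.
Feb 28, 2018 is a Wednesday and not a listed holiday, so it stands.
Final deadline: Feb 28, 2018.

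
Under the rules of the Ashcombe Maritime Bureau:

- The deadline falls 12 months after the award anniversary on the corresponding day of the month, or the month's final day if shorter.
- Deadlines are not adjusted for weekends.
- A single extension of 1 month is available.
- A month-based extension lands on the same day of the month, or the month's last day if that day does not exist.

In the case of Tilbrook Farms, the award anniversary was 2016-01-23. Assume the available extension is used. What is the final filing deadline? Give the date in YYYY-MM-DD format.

2017-02-23

12 months from 2016-01-23 is 2017-01-23.
2017-01-23 is a Monday; no weekend or holiday adjustment applies.
Add 1 month to 2017-01-23: 2017-02-23.
No adjustment is made for weekends or holidays, so 2017-02-23 stands.
The final due date is 2017-02-23.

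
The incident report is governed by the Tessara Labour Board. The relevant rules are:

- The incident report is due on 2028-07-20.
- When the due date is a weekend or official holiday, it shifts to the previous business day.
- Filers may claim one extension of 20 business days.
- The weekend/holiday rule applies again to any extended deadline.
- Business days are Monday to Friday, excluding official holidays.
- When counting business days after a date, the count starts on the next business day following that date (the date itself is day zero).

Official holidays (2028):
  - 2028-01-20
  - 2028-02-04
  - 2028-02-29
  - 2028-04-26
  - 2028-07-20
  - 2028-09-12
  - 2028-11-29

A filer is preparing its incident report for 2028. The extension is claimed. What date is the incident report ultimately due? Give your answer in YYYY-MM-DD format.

The statutory due date is 2028-07-20.
Because 2028-07-20 is a listed holiday, the deadline becomes 2028-07-19 (Wednesday).
Applying the 20-business-day extension: 20 business days after 2028-07-19 is 2028-08-17.
2028-08-17 (Thursday) is already a business day.
Final deadline: 2028-08-17.

2028-08-17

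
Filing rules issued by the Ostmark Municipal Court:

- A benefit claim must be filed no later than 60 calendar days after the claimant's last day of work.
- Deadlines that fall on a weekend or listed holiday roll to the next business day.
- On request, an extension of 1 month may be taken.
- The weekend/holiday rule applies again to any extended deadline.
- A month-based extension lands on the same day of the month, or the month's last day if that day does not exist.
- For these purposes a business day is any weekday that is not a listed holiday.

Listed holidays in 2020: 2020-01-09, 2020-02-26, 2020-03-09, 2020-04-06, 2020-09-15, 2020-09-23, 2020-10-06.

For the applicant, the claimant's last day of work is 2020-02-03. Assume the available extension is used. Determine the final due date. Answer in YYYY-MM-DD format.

Adding 60 calendar days to 2020-02-03 gives 2020-04-03.
2020-04-03 is a Friday and not a listed holiday, so it stands.
The 1 month extension carries 2020-04-03 to 2020-05-03.
2020-05-03 falls on a Sunday. Rolling to the next business day gives 2020-05-04, a Monday.
Final deadline: 2020-05-04.

2020-05-04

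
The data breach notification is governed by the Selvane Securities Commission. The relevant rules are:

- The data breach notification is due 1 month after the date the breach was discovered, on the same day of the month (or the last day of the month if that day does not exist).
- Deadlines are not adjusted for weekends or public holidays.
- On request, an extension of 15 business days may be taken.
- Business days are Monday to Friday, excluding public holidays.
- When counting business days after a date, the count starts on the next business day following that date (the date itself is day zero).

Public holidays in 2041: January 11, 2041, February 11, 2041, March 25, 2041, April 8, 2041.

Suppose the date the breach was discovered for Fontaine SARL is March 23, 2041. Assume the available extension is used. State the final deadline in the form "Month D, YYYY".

Moving 1 month forward from March 23, 2041 on the corresponding day gives April 23, 2041.
No adjustment is made for weekends or holidays, so April 23, 2041 stands.
Counting 15 further business days from April 23, 2041 reaches May 14, 2041.
No adjustment is made for weekends or holidays, so May 14, 2041 stands.
Deadline: May 14, 2041.

May 14, 2041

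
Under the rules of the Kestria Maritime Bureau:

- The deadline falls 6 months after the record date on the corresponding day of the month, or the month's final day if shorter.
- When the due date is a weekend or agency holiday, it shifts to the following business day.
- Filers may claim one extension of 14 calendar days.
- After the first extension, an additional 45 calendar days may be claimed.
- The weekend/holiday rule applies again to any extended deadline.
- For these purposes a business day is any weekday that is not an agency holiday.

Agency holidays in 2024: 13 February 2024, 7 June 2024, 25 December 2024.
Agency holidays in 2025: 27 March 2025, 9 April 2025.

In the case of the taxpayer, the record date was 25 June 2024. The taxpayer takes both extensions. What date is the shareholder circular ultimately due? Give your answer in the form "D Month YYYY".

6 months after 25 June 2024, on the same day of the month, is 25 December 2024.
25 December 2024 is a listed holiday, so it moves to the next business day, 26 December 2024 (Thursday).
Add the 14 calendar-day extension to 26 December 2024: 9 January 2025.
9 January 2025 falls on a Thursday, which is a business day, so no adjustment is needed.
With the 45-day extension, 9 January 2025 becomes 23 February 2025.
Because 23 February 2025 is a Sunday, the deadline becomes 24 February 2025 (Monday).
Deadline: 24 February 2025.

24 February 2025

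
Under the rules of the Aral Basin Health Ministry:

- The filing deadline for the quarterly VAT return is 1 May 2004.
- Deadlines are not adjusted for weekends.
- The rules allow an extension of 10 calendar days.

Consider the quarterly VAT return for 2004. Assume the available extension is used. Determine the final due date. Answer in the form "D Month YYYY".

11 May 2004

The statutory due date is 1 May 2004.
No adjustment is made for weekends or holidays, so 1 May 2004 stands.
With the 10-day extension, 1 May 2004 becomes 11 May 2004.
11 May 2004 falls on a Tuesday. The rules make no weekend/holiday allowance, so it remains 11 May 2004.
Final deadline: 11 May 2004.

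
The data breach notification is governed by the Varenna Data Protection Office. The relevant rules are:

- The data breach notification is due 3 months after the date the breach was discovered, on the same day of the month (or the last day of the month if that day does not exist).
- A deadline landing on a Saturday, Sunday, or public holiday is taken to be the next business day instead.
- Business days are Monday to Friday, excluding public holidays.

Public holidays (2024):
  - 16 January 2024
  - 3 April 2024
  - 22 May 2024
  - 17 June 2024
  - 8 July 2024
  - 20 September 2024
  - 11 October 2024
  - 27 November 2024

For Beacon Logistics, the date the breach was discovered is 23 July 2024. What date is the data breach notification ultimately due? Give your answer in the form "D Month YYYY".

3 months after 23 July 2024, on the same day of the month, is 23 October 2024.
23 October 2024 falls on a Wednesday, which is a business day, so no adjustment is needed.
The final due date is 23 October 2024.

23 October 2024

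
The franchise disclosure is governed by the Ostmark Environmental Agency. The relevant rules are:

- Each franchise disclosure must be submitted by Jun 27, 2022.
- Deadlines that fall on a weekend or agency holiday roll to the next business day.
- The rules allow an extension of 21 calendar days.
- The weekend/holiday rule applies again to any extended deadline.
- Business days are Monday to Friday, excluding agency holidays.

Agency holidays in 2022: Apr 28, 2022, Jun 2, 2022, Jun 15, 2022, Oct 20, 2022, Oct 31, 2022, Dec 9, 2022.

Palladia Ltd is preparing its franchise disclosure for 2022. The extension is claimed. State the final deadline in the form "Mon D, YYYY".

The statutory due date is Jun 27, 2022.
Jun 27, 2022 (Monday) is already a business day.
Add the 21 calendar-day extension to Jun 27, 2022: Jul 18, 2022.
Jul 18, 2022 (Monday) is already a business day.
Final deadline: Jul 18, 2022.

Jul 18, 2022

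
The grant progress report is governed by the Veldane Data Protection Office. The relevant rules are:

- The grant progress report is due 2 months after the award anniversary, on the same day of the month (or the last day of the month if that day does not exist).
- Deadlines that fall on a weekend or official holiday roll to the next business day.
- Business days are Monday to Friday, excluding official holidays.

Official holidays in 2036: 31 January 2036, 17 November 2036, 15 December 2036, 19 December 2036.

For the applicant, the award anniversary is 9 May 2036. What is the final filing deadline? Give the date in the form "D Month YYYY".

2 months from 9 May 2036 is 9 July 2036.
9 July 2036 is a Wednesday and not a listed holiday, so it stands.
So the filing is due 9 July 2036.

9 July 2036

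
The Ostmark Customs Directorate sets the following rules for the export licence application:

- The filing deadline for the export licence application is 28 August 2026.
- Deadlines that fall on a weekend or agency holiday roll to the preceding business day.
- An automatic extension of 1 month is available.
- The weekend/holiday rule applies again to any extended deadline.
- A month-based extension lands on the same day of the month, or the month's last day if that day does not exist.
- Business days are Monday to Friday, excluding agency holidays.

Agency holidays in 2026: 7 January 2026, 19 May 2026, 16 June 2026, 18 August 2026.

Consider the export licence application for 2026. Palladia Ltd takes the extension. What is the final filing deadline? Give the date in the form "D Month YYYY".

The statutory due date is 28 August 2026.
28 August 2026 falls on a Friday, which is a business day, so no adjustment is needed.
The 1 month extension carries 28 August 2026 to 28 September 2026.
28 September 2026 (Monday) is already a business day.
Final deadline: 28 September 2026.

28 September 2026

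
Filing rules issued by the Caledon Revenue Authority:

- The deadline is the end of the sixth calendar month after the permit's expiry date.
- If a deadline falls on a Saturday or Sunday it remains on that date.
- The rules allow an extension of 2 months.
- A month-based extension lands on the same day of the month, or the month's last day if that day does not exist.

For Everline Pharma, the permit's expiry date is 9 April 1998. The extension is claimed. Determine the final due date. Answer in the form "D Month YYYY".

6 months after 9 April 1998 falls in October 1998; the last day of that month is 31 October 1998.
No adjustment is made for weekends or holidays, so 31 October 1998 stands.
Applying the 2 months extension: 2 months after 31 October 1998 is 31 December 1998.
No adjustment is made for weekends or holidays, so 31 December 1998 stands.
Deadline: 31 December 1998.

31 December 1998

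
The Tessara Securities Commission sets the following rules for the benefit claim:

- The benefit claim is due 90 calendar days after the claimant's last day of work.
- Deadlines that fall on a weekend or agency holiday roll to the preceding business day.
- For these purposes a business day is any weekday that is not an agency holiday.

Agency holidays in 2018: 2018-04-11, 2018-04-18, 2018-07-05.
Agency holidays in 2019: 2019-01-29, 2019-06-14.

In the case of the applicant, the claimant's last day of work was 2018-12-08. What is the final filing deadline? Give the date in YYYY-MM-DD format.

2019-03-08

90 calendar days after 2018-12-08 is 2019-03-08.
Since 2019-03-08 is a Friday and not a holiday, the date is unchanged.
The final due date is 2019-03-08.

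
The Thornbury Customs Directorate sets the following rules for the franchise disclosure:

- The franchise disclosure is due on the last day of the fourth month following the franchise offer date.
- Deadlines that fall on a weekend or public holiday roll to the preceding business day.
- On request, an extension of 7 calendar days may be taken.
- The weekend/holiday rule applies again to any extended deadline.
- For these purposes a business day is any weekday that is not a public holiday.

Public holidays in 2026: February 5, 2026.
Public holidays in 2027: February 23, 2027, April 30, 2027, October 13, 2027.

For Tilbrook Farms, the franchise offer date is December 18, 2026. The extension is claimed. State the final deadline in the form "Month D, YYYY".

May 6, 2027

4 months after December 18, 2026 falls in April 2027; the last day of that month is April 30, 2027.
April 30, 2027 is a listed holiday, so it moves to the preceding business day, April 29, 2027 (Thursday).
Applying the 7-calendar-day extension: April 29, 2027 + 7 days = May 6, 2027.
May 6, 2027 is a Thursday and not a listed holiday, so it stands.
So the filing is due May 6, 2027.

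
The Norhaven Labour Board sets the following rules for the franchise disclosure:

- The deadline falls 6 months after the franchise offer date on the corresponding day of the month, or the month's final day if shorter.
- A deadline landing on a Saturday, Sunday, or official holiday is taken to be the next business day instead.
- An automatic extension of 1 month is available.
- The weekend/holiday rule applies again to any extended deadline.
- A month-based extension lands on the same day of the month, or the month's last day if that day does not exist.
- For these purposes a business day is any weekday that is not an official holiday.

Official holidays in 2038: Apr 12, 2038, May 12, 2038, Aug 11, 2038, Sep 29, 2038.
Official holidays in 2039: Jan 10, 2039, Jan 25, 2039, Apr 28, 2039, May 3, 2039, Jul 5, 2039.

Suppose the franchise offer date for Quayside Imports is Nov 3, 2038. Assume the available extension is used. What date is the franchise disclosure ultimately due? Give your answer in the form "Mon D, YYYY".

Jun 6, 2039

6 months after Nov 3, 2038, on the same day of the month, is May 3, 2039.
Because May 3, 2039 is a listed holiday, the deadline becomes May 4, 2039 (Wednesday).
The 1 month extension carries May 4, 2039 to Jun 4, 2039.
Jun 4, 2039 falls on a Saturday. Rolling to the next business day gives Jun 6, 2039, a Monday.
Final deadline: Jun 6, 2039.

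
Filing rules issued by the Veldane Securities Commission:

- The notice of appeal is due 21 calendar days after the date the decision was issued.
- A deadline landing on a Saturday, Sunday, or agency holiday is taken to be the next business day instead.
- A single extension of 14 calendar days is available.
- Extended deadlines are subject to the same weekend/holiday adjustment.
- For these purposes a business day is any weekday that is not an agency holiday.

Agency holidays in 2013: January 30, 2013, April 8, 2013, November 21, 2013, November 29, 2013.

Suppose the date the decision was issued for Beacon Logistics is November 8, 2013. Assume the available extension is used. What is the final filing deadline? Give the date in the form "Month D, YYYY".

Adding 21 calendar days to November 8, 2013 gives November 29, 2013.
Because November 29, 2013 is a listed holiday, the deadline becomes December 2, 2013 (Monday).
Add the 14 calendar-day extension to December 2, 2013: December 16, 2013.
Since December 16, 2013 is a Monday and not a holiday, the date is unchanged.
So the filing is due December 16, 2013.

December 16, 2013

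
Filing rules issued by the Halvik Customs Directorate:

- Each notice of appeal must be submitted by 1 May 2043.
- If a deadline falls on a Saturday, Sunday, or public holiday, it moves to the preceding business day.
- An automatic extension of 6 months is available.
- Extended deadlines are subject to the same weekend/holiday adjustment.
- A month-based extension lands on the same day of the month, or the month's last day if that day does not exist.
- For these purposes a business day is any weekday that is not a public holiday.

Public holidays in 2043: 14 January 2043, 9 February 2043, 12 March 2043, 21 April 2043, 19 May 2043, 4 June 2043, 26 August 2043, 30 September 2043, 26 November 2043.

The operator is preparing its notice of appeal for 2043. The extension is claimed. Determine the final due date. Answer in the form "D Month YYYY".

The statutory due date is 1 May 2043.
Since 1 May 2043 is a Friday and not a holiday, the date is unchanged.
Applying the 6 months extension: 6 months after 1 May 2043 is 1 November 2043.
Because 1 November 2043 is a Sunday, the deadline becomes 30 October 2043 (Friday).
The final due date is 30 October 2043.

30 October 2043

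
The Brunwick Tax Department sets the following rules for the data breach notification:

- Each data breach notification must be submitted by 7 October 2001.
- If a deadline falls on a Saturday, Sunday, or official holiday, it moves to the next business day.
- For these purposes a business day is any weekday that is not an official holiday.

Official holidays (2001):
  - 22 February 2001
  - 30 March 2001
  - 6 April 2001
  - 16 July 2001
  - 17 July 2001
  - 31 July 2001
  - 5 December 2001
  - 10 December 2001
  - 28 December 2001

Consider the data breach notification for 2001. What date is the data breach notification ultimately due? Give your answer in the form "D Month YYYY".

Start from the fixed due date, 7 October 2001.
7 October 2001 is a Sunday; the next business day is 8 October 2001 (Monday).
Deadline: 8 October 2001.

8 October 2001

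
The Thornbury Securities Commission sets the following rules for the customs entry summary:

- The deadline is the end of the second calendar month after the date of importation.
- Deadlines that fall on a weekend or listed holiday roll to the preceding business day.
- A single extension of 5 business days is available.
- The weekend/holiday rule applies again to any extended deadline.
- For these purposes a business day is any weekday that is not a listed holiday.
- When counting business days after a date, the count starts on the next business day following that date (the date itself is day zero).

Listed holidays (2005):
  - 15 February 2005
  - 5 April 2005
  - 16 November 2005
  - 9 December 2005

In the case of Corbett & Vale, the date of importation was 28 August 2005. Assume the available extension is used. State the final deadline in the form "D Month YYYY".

7 November 2005

2 months after 28 August 2005 falls in October 2005; the last day of that month is 31 October 2005.
31 October 2005 is a Monday and not a listed holiday, so it stands.
The 5-business-day extension runs from 31 October 2005 to 7 November 2005.
Since 7 November 2005 is a Monday and not a holiday, the date is unchanged.
Final deadline: 7 November 2005.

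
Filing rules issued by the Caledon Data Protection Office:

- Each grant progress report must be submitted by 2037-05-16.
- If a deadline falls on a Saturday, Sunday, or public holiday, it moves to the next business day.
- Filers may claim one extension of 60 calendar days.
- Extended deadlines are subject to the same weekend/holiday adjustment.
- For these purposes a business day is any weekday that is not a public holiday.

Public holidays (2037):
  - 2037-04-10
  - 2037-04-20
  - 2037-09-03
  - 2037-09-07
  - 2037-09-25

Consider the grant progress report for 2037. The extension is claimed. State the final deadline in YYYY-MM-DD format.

2037-07-17

The statutory due date is 2037-05-16.
2037-05-16 is a Saturday; the next business day is 2037-05-18 (Monday).
The 60-calendar-day extension moves the deadline from 2037-05-18 to 2037-07-17.
2037-07-17 is a Friday and not a listed holiday, so it stands.
Deadline: 2037-07-17.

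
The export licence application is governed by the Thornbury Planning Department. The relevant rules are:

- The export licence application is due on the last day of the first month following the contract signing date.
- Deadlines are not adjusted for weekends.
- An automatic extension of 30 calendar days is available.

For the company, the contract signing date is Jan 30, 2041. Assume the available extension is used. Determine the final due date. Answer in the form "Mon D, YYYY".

1 month after Jan 30, 2041 falls in February 2041; the last day of that month is Feb 28, 2041.
No adjustment is made for weekends or holidays, so Feb 28, 2041 stands.
Applying the 30-calendar-day extension: Feb 28, 2041 + 30 days = Mar 30, 2041.
Mar 30, 2041 is a Saturday; no weekend or holiday adjustment applies.
Deadline: Mar 30, 2041.

Mar 30, 2041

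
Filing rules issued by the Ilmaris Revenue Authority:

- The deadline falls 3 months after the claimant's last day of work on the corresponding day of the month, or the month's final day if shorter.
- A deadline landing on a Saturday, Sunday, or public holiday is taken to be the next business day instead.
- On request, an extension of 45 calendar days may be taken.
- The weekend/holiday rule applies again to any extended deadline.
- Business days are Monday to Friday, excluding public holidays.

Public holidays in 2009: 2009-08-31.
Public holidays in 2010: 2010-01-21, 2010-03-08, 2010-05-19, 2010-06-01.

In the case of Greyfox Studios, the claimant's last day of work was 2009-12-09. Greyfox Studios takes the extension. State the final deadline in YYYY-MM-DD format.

2010-04-23

Moving 3 months forward from 2009-12-09 on the corresponding day gives 2010-03-09.
2010-03-09 (Tuesday) is already a business day.
With the 45-day extension, 2010-03-09 becomes 2010-04-23.
2010-04-23 is a Friday and not a listed holiday, so it stands.
Final deadline: 2010-04-23.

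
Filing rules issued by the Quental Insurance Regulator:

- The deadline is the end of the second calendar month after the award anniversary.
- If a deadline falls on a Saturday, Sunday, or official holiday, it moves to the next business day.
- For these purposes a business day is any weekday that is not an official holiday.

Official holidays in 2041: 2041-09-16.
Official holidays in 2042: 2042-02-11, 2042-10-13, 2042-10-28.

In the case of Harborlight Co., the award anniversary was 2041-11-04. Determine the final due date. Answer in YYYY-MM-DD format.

2042-01-31

2 months after 2041-11-04 falls in January 2042; the last day of that month is 2042-01-31.
2042-01-31 falls on a Friday, which is a business day, so no adjustment is needed.
So the filing is due 2042-01-31.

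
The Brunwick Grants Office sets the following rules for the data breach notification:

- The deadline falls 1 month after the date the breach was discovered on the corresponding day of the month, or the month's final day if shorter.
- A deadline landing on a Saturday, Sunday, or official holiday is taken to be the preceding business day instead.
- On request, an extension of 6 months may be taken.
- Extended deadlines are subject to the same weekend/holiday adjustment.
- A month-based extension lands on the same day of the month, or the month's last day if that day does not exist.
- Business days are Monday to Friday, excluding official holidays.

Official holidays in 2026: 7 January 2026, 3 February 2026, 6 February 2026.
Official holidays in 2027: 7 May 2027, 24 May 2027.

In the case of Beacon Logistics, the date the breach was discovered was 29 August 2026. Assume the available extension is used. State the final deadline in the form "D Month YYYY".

29 March 2027

1 month after 29 August 2026, on the same day of the month, is 29 September 2026.
Since 29 September 2026 is a Tuesday and not a holiday, the date is unchanged.
Add 6 months to 29 September 2026: 29 March 2027.
29 March 2027 (Monday) is already a business day.
Deadline: 29 March 2027.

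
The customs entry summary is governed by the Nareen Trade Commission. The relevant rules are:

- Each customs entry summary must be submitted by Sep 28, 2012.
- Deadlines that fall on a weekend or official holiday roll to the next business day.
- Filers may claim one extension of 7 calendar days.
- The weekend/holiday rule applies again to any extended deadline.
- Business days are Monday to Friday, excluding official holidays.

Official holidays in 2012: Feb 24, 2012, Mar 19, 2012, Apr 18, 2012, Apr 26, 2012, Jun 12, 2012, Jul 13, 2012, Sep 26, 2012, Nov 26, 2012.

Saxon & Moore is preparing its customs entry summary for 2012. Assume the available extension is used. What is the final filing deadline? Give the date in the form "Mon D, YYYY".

Oct 5, 2012

Start from the fixed due date, Sep 28, 2012.
Sep 28, 2012 is a Friday and not a listed holiday, so it stands.
The 7-calendar-day extension moves the deadline from Sep 28, 2012 to Oct 5, 2012.
Oct 5, 2012 falls on a Friday, which is a business day, so no adjustment is needed.
The final due date is Oct 5, 2012.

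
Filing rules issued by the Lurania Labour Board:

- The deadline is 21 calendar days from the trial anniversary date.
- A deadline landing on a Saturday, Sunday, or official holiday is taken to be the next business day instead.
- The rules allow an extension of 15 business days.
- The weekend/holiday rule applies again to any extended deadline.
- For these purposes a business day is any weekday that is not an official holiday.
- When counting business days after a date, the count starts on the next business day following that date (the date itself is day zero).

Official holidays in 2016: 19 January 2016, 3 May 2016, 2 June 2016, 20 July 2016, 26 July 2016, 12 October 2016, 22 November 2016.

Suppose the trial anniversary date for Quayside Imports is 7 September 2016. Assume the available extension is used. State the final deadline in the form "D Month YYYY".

Trigger date 7 September 2016 + 21 calendar days = 28 September 2016.
28 September 2016 (Wednesday) is already a business day.
Applying the 15-business-day extension: 15 business days after 28 September 2016 is 20 October 2016.
Since 20 October 2016 is a Thursday and not a holiday, the date is unchanged.
Final deadline: 20 October 2016.

20 October 2016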